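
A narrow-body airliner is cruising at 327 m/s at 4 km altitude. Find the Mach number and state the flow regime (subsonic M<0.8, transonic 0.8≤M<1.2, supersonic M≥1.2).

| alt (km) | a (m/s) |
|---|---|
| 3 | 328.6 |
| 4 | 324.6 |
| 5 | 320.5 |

At 4 km, from the table: a = 324.6 m/s.
M = v/a = 327 / 324.6 = 1.01
M = 1.01 → transonic.

M = 1.01 (transonic)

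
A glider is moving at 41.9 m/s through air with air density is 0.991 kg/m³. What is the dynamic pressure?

q = ½ρv² = ½ × 0.991 × 41.9² = 870 Pa

q = 870 Pa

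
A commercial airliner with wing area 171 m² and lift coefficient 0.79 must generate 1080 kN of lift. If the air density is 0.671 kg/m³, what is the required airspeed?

L = ½ρv²S·CL ⇒ v = √(2L/(ρ·S·CL))
v = √(2 × 1.08×10^6 / (0.671 × 171 × 0.79)) = √23830 = 154 m/s

v = 154 m/s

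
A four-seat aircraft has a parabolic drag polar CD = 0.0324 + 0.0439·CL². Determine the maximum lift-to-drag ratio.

(L/D)max = 13.3

For CD = CD0 + K·CL², (L/D)max occurs at CL* = √(CD0/K) and equals 1/(2√(K·CD0)).
(L/D)max = 1/(2√(0.0439 × 0.0324)) = 1/(2 × 0.03771) = 13.3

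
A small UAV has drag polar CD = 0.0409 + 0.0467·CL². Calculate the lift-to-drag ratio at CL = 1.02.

CD = 0.0409 + 0.0467 × 1.02² = 0.08949
L/D = CL/CD = 1.02 / 0.08949 = 11.4

L/D = 11.4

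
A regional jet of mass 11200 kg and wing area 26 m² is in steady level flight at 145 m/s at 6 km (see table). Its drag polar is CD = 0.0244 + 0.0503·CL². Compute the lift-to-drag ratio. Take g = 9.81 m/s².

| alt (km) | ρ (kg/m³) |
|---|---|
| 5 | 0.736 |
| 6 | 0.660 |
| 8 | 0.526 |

At 6 km, from the table: ρ = 0.660 kg/m³.
Weight W = mg = 11200 × 9.81 = 1.0987×10^5 N; in level flight L = W.
Dynamic pressure q = 0.5 × 0.66 × 145² = 6938 Pa.
CL = 2W/(ρv²S) = 2×1.0987×10^5/(0.66×145²×26) = 0.6091.
CD = 0.0244 + 0.0503 × 0.6091² = 0.04306.
L/D = CL/CD = 0.6091 / 0.04306 = 14.1

L/D = 14.1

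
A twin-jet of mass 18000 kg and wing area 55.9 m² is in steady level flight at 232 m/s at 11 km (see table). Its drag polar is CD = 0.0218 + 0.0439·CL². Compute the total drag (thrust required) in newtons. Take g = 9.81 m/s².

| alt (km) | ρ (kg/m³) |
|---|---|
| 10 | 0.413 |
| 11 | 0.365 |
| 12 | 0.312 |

D = 14500 N

At 11 km, from the table: ρ = 0.365 kg/m³.
In steady level flight, lift balances weight: W = mg = 18000 × 9.81 = 1.7658×10^5 N.
Dynamic pressure q = 0.5 × 0.365 × 232² = 9823 Pa.
Required CL = L/(qS) = 1.7658×10^5/(9823·55.9) = 0.3216.
CD = 0.0218 + 0.0439 × 0.3216² = 0.02634.
D = q·S·CD = 9823 × 55.9 × 0.02634 = 14460 N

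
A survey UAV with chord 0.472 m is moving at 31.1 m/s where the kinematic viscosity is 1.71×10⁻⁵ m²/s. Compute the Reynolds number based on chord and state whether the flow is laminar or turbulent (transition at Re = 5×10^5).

Re = 8.58×10^5 (turbulent)

Re = v·c/ν = 31.1 × 0.472 / (1.71×10⁻⁵) = 8.58×10^5
Since 8.58×10^5 > 5×10^5, the flow is turbulent.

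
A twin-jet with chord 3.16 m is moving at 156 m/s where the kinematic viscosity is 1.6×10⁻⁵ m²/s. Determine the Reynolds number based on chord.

Re = 3.08×10^7

Re = v·c/ν = 156 × 3.16 / (1.6×10⁻⁵) = 3.08×10^7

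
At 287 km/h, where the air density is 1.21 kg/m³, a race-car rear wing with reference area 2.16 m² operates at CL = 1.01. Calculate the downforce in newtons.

L = 8390 N

Convert speed: v = 287 km/h ÷ 3.6 = 79.72 m/s.
L = ½ρv²S·CL = ½ × 1.21 × 79.72² × 2.16 × 1.01 = 8390 N ≈ 8.39 kN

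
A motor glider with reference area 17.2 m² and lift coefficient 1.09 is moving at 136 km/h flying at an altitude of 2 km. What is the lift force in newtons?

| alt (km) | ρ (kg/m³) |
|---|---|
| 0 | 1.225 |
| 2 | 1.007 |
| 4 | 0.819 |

L = 13500 N

At 2 km, from the table: ρ = 1.007 kg/m³.
Convert speed: v = 136 km/h ÷ 3.6 = 37.78 m/s.
L = ½ρv²S·CL = ½ × 1.007 × 37.78² × 17.2 × 1.09 = 13500 N ≈ 13.5 kN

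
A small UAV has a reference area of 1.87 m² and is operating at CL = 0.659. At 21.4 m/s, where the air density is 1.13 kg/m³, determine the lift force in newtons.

L = 319 N

Dynamic pressure q = ½ρv² = ½ × 1.13 × 21.4² = 258.7 Pa.
L = q·S·CL = 258.7 × 1.87 × 0.659 = 319 N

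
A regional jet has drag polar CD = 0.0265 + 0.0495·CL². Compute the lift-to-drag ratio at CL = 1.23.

CD = 0.0265 + 0.0495 × 1.23² = 0.1014
L/D = CL/CD = 1.23 / 0.1014 = 12.1

L/D = 12.1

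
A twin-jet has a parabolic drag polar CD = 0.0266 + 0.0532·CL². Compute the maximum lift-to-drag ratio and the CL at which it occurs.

For CD = CD0 + K·CL², (L/D)max occurs at CL* = √(CD0/K) and equals 1/(2√(K·CD0)).
(L/D)max = 1/(2√(0.0532 × 0.0266)) = 1/(2 × 0.03762) = 13.3
CL* = √(0.0266/0.0532) = 0.707

(L/D)max = 13.3, at CL = 0.707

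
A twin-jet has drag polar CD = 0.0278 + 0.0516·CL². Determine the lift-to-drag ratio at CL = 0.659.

CD = 0.0278 + 0.0516 × 0.659² = 0.05021
L/D = CL/CD = 0.659 / 0.05021 = 13.1

L/D = 13.1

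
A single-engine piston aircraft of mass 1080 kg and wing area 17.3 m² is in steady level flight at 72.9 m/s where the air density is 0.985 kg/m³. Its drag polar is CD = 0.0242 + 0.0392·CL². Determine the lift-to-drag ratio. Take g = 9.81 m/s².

Level flight ⇒ L = W = m·g = 1080 × 9.81 = 10595 N.
Dynamic pressure q = 0.5 × 0.985 × 72.9² = 2617 Pa.
CL = 2W/(ρv²S) = 2×10595/(0.985×72.9²×17.3) = 0.234.
CD = 0.0242 + 0.0392 × 0.234² = 0.02635.
L/D = CL/CD = 0.234 / 0.02635 = 8.88

L/D = 8.88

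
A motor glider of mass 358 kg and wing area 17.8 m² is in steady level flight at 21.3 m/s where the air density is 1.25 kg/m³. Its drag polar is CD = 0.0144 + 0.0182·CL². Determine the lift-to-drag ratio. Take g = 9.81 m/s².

Weight W = mg = 358 × 9.81 = 3512 N; in level flight L = W.
q = ½ρv² = ½ × 1.25 × 21.3² = 283.6 Pa.
CL = W/(q·S) = 3512 / (283.6 × 17.8) = 0.6958.
CD = 0.0144 + 0.0182 × 0.6958² = 0.02321.
L/D = CL/CD = 0.6958 / 0.02321 = 30

L/D = 30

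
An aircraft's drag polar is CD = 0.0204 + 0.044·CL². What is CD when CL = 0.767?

CD = 0.0463

CD = 0.0204 + 0.044 × 0.767² = 0.0204 + 0.02588 = 0.0463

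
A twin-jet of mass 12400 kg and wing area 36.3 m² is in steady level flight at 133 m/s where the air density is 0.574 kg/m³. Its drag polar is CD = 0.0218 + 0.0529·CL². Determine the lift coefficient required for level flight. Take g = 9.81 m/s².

Level flight ⇒ L = W = m·g = 12400 × 9.81 = 1.2164×10^5 N.
q = ½ρv² = ½ × 0.574 × 133² = 5077 Pa.
CL = 2W/(ρv²S) = 2×1.2164×10^5/(0.574×133²×36.3) = 0.6601.

CL = 0.66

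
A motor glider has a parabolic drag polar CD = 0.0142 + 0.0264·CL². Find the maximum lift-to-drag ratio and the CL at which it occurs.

For CD = CD0 + K·CL², (L/D)max occurs at CL* = √(CD0/K) and equals 1/(2√(K·CD0)).
(L/D)max = 1/(2√(0.0264 × 0.0142)) = 1/(2 × 0.01936) = 25.8
CL* = √(0.0142/0.0264) = 0.733

(L/D)max = 25.8, at CL = 0.733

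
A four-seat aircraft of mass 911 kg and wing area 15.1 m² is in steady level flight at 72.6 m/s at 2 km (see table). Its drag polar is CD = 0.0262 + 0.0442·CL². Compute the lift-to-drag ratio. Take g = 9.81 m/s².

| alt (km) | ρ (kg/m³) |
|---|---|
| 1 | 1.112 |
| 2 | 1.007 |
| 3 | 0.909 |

L/D = 7.85

At 2 km, from the table: ρ = 1.007 kg/m³.
Weight W = mg = 911 × 9.81 = 8936.9 N; in level flight L = W.
Dynamic pressure q = 0.5 × 1.007 × 72.6² = 2654 Pa.
CL = W/(q·S) = 8936.9 / (2654 × 15.1) = 0.223.
CD = 0.0262 + 0.0442 × 0.223² = 0.0284.
L/D = CL/CD = 0.223 / 0.0284 = 7.85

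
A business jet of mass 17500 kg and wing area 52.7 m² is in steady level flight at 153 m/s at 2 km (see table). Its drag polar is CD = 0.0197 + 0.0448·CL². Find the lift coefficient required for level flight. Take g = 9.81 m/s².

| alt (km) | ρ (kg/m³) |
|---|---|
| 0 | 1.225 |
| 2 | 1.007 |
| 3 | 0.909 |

CL = 0.276

At 2 km, from the table: ρ = 1.007 kg/m³.
Weight W = mg = 17500 × 9.81 = 1.7168×10^5 N; in level flight L = W.
q = ½ρv² = ½ × 1.007 × 153² = 11790 Pa.
CL = W/(q·S) = 1.7168×10^5 / (11790 × 52.7) = 0.2764.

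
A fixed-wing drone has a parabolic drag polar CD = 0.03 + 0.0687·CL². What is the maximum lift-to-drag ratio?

(L/D)max = 11

For CD = CD0 + K·CL², (L/D)max occurs at CL* = √(CD0/K) and equals 1/(2√(K·CD0)).
(L/D)max = 1/(2√(0.0687 × 0.03)) = 1/(2 × 0.0454) = 11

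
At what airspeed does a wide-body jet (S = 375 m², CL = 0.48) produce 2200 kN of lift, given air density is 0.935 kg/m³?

L = ½ρv²S·CL ⇒ v = √(2L/(ρ·S·CL))
v = √(2 × 2.2×10^6 / (0.935 × 375 × 0.48)) = √26140 = 162 m/s

v = 162 m/s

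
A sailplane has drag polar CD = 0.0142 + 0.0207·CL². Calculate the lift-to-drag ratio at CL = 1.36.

L/D = 25.9

CD = 0.0142 + 0.0207 × 1.36² = 0.05249
L/D = CL/CD = 1.36 / 0.05249 = 25.9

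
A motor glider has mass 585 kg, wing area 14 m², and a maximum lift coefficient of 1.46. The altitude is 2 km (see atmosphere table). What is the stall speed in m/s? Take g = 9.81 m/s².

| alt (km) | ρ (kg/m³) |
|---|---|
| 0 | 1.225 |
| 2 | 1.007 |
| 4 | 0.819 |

At 2 km, from the table: ρ = 1.007 kg/m³.
Weight W = mg = 585 × 9.81 = 5739 N.
From L = ½ρV²S·CL,max = W: V_stall = √(2W/(ρSCL,max)) = √(2·5739/(1.007·14·1.46))
V_stall = √557.6 = 23.6 m/s

V_stall = 23.6 m/s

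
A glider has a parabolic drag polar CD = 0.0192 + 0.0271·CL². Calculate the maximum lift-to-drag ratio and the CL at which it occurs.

For CD = CD0 + K·CL², (L/D)max occurs at CL* = √(CD0/K) and equals 1/(2√(K·CD0)).
(L/D)max = 1/(2√(0.0271 × 0.0192)) = 1/(2 × 0.02281) = 21.9
CL* = √(0.0192/0.0271) = 0.842

(L/D)max = 21.9, at CL = 0.842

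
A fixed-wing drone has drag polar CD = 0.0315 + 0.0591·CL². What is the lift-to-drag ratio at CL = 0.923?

CD = 0.0315 + 0.0591 × 0.923² = 0.08185
L/D = CL/CD = 0.923 / 0.08185 = 11.3

L/D = 11.3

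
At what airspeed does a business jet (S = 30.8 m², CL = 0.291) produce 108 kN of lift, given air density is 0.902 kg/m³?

L = ½ρv²S·CL ⇒ v = √(2L/(ρ·S·CL))
v = √(2 × 1.08×10^5 / (0.902 × 30.8 × 0.291)) = √26720 = 163 m/s

v = 163 m/s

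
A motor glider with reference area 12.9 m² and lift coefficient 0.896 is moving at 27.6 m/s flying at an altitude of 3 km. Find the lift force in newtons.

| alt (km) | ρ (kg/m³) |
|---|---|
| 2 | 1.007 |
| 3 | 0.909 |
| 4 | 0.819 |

At 3 km, from the table: ρ = 0.909 kg/m³.
L = ½ρv²S·CL = ½ × 0.909 × 27.6² × 12.9 × 0.896 = 4000 N

L = 4000 N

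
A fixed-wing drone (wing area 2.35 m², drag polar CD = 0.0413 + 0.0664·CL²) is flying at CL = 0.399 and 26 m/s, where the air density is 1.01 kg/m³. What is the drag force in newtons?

D = 41.6 N

CD = 0.0413 + 0.0664 × 0.399² = 0.05187
D = ½ρv²S·CD = ½ × 1.01 × 26² × 2.35 × 0.05187 = 41.6 N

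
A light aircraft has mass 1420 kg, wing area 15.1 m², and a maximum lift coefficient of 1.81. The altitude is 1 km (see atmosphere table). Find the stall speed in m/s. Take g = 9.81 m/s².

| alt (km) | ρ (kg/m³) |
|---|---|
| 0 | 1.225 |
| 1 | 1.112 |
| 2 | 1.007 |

V_stall = 30.3 m/s

At 1 km, from the table: ρ = 1.112 kg/m³.
At stall, lift equals weight: L = W = m·g = 1420 × 9.81 = 13930 N.
V_stall = √(2W/(ρ·S·CL,max)) = √(2 × 13930 / (1.112 × 15.1 × 1.81))
V_stall = √916.7 = 30.3 m/s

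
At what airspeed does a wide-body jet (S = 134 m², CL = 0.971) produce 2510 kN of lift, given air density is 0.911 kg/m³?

L = ½ρv²S·CL ⇒ v = √(2L/(ρ·S·CL))
v = √(2 × 2.51×10^6 / (0.911 × 134 × 0.971)) = √42350 = 206 m/s

v = 206 m/s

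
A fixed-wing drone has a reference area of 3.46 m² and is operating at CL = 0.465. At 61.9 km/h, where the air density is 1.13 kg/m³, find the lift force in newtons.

Convert speed: v = 61.9 km/h ÷ 3.6 = 17.19 m/s.
Dynamic pressure q = ½ρv² = ½ × 1.13 × 17.19² = 167 Pa.
L = q·S·CL = 167 × 3.46 × 0.465 = 269 N

L = 269 N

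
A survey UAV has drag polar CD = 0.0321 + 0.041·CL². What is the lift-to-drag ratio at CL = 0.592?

L/D = 12.7

CD = 0.0321 + 0.041 × 0.592² = 0.04647
L/D = CL/CD = 0.592 / 0.04647 = 12.7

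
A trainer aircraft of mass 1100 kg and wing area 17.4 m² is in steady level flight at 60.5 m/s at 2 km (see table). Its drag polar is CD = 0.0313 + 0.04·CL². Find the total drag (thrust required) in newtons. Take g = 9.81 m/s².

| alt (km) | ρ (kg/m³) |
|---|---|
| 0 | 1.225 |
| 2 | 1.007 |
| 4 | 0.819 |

At 2 km, from the table: ρ = 1.007 kg/m³.
Weight W = mg = 1100 × 9.81 = 10791 N; in level flight L = W.
Dynamic pressure q = 0.5 × 1.007 × 60.5² = 1843 Pa.
CL = 2W/(ρv²S) = 2×10791/(1.007×60.5²×17.4) = 0.3365.
CD = 0.0313 + 0.04 × 0.3365² = 0.03583.
D = q·S·CD = 1843 × 17.4 × 0.03583 = 1149 N

D = 1150 N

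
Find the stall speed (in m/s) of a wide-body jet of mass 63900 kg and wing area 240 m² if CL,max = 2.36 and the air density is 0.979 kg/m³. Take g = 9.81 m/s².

V_stall = 47.5 m/s

At stall, lift equals weight: L = W = m·g = 63900 × 9.81 = 6.269×10^5 N.
From L = ½ρV²S·CL,max = W: V_stall = √(2W/(ρSCL,max)) = √(2·6.269×10^5/(0.979·240·2.36))
V_stall = √2261 = 47.5 m/s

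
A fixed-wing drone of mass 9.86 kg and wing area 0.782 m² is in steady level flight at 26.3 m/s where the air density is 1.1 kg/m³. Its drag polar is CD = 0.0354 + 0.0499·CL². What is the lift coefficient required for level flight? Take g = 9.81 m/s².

CL = 0.325

In steady level flight, lift balances weight: W = mg = 9.86 × 9.81 = 96.727 N.
q = ½ρv² = ½ × 1.1 × 26.3² = 380.4 Pa.
CL = W/(q·S) = 96.727 / (380.4 × 0.782) = 0.3251.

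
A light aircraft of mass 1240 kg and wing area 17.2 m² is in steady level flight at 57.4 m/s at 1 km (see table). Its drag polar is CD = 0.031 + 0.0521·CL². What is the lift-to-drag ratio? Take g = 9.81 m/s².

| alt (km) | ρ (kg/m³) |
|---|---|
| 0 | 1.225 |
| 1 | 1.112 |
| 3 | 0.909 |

L/D = 9.96

At 1 km, from the table: ρ = 1.112 kg/m³.
In steady level flight, lift balances weight: W = mg = 1240 × 9.81 = 12164 N.
Dynamic pressure q = 0.5 × 1.112 × 57.4² = 1832 Pa.
CL = 2W/(ρv²S) = 2×12164/(1.112×57.4²×17.2) = 0.3861.
CD = 0.031 + 0.0521 × 0.3861² = 0.03877.
L/D = CL/CD = 0.3861 / 0.03877 = 9.96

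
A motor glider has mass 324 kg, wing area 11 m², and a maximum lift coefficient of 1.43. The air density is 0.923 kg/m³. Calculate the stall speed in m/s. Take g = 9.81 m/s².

At stall, lift equals weight: L = W = m·g = 324 × 9.81 = 3178 N.
V_stall = √(2W/(ρ·S·CL,max)) = √(2 × 3178 / (0.923 × 11 × 1.43))
V_stall = √437.8 = 20.9 m/s

V_stall = 20.9 m/s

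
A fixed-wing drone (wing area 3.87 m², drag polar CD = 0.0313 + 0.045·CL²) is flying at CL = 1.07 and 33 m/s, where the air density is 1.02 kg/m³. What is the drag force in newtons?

D = 178 N

CD = 0.0313 + 0.045 × 1.07² = 0.08282
D = ½ρv²S·CD = ½ × 1.02 × 33² × 3.87 × 0.08282 = 178 N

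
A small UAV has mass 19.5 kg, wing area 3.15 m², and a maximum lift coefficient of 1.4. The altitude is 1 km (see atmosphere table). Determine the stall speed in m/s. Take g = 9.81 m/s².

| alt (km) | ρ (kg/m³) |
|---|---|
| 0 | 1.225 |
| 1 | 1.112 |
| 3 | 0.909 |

V_stall = 8.83 m/s

At 1 km, from the table: ρ = 1.112 kg/m³.
Stall occurs when L = W at CL,max. W = mg = 19.5 × 9.81 = 191.3 N.
V_stall = √(2W/(ρ·S·CL,max)) = √(2 × 191.3 / (1.112 × 3.15 × 1.4))
V_stall = √78.02 = 8.83 m/s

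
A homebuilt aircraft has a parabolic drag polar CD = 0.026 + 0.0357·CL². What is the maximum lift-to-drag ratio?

For CD = CD0 + K·CL², (L/D)max occurs at CL* = √(CD0/K) and equals 1/(2√(K·CD0)).
(L/D)max = 1/(2√(0.0357 × 0.026)) = 1/(2 × 0.03047) = 16.4

(L/D)max = 16.4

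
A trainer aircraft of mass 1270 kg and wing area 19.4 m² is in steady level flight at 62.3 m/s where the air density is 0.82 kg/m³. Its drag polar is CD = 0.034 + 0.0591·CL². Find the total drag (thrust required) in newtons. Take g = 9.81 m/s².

In steady level flight, lift balances weight: W = mg = 1270 × 9.81 = 12459 N.
q = ½ρv² = ½ × 0.82 × 62.3² = 1591 Pa.
Required CL = L/(qS) = 12459/(1591·19.4) = 0.4036.
CD = 0.034 + 0.0591 × 0.4036² = 0.04363.
D = q·S·CD = 1591 × 19.4 × 0.04363 = 1347 N

D = 1350 N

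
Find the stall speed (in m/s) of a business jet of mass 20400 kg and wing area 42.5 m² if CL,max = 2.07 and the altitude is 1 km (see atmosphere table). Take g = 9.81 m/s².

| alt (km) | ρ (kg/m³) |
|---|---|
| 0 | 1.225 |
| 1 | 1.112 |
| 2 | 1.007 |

At 1 km, from the table: ρ = 1.112 kg/m³.
Stall occurs when L = W at CL,max. W = mg = 20400 × 9.81 = 2.001×10^5 N.
From L = ½ρV²S·CL,max = W: V_stall = √(2W/(ρSCL,max)) = √(2·2.001×10^5/(1.112·42.5·2.07))
V_stall = √4091 = 64 m/s

V_stall = 64 m/s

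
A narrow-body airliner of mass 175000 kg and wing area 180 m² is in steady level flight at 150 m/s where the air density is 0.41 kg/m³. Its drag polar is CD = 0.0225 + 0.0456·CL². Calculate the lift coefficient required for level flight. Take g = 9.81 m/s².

Level flight ⇒ L = W = m·g = 175000 × 9.81 = 1.7168×10^6 N.
Dynamic pressure q = 0.5 × 0.41 × 150² = 4612 Pa.
Required CL = L/(qS) = 1.7168×10^6/(4612·180) = 2.068.

CL = 2.07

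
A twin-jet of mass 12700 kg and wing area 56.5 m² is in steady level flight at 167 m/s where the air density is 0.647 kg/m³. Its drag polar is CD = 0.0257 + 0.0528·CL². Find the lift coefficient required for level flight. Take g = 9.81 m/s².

CL = 0.244

Level flight ⇒ L = W = m·g = 12700 × 9.81 = 1.2459×10^5 N.
Dynamic pressure q = 0.5 × 0.647 × 167² = 9022 Pa.
CL = 2W/(ρv²S) = 2×1.2459×10^5/(0.647×167²×56.5) = 0.2444.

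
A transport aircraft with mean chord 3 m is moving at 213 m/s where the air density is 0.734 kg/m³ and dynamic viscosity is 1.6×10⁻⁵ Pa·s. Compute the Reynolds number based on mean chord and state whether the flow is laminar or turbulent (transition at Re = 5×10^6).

Re = ρ·v·c/μ = 0.734 × 213 × 3 / (1.6×10⁻⁵) = 2.93×10^7
Since 2.93×10^7 > 5×10^6, the flow is turbulent.

Re = 2.93×10^7 (turbulent)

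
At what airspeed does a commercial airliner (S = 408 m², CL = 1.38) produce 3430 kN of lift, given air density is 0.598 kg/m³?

L = ½ρv²S·CL ⇒ v = √(2L/(ρ·S·CL))
v = √(2 × 3.43×10^6 / (0.598 × 408 × 1.38)) = √20370 = 143 m/s

v = 143 m/s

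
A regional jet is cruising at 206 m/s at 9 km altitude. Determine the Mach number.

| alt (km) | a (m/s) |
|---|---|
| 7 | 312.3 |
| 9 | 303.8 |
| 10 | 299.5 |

At 9 km, from the table: a = 303.8 m/s.
M = v/a = 206 / 303.8 = 0.678

M = 0.678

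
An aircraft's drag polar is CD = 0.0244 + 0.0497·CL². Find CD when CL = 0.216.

CD = 0.0267

CD = 0.0244 + 0.0497 × 0.216² = 0.0244 + 0.002319 = 0.0267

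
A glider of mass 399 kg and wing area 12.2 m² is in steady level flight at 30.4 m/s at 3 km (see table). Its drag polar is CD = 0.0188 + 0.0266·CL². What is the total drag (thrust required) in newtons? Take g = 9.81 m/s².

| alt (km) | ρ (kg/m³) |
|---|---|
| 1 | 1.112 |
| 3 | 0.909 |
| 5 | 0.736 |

D = 176 N

At 3 km, from the table: ρ = 0.909 kg/m³.
Weight W = mg = 399 × 9.81 = 3914.2 N; in level flight L = W.
q = ½ρv² = ½ × 0.909 × 30.4² = 420 Pa.
CL = W/(q·S) = 3914.2 / (420 × 12.2) = 0.7638.
CD = 0.0188 + 0.0266 × 0.7638² = 0.03432.
D = q·S·CD = 420 × 12.2 × 0.03432 = 175.9 N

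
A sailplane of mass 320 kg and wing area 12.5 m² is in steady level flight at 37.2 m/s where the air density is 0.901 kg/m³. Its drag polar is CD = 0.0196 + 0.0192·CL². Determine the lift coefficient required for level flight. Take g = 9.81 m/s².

In steady level flight, lift balances weight: W = mg = 320 × 9.81 = 3139.2 N.
q = ½ρv² = ½ × 0.901 × 37.2² = 623.4 Pa.
Required CL = L/(qS) = 3139.2/(623.4·12.5) = 0.4028.

CL = 0.403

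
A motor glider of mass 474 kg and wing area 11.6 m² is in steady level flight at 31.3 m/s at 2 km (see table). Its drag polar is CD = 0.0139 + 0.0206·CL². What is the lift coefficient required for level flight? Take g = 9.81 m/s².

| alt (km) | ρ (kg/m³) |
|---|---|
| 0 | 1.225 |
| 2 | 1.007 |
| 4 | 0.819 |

At 2 km, from the table: ρ = 1.007 kg/m³.
Level flight ⇒ L = W = m·g = 474 × 9.81 = 4649.9 N.
q = ½ρv² = ½ × 1.007 × 31.3² = 493.3 Pa.
Required CL = L/(qS) = 4649.9/(493.3·11.6) = 0.8126.

CL = 0.813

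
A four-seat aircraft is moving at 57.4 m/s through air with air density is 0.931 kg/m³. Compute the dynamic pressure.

q = ½ρv² = ½ × 0.931 × 57.4² = 1530 Pa

q = 1530 Pa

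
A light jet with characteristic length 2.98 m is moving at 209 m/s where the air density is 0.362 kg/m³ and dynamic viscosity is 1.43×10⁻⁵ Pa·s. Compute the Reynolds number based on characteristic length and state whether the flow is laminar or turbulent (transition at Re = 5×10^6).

Re = 1.58×10^7 (turbulent)

Re = ρ·v·c/μ = 0.362 × 209 × 2.98 / (1.43×10⁻⁵) = 1.58×10^7
Since 1.58×10^7 > 5×10^6, the flow is turbulent.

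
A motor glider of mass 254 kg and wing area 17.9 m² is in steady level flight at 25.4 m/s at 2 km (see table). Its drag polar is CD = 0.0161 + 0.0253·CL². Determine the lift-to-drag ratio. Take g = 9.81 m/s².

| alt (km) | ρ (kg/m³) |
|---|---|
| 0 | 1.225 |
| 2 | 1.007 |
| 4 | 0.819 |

L/D = 20.7

At 2 km, from the table: ρ = 1.007 kg/m³.
Weight W = mg = 254 × 9.81 = 2491.7 N; in level flight L = W.
Dynamic pressure q = 0.5 × 1.007 × 25.4² = 324.8 Pa.
Required CL = L/(qS) = 2491.7/(324.8·17.9) = 0.4285.
CD = 0.0161 + 0.0253 × 0.4285² = 0.02075.
L/D = CL/CD = 0.4285 / 0.02075 = 20.7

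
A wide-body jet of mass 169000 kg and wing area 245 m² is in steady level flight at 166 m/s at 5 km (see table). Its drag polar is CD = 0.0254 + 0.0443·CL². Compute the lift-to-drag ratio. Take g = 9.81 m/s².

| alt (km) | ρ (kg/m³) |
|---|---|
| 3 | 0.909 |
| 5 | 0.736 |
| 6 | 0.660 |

L/D = 14.8

At 5 km, from the table: ρ = 0.736 kg/m³.
Weight W = mg = 169000 × 9.81 = 1.6579×10^6 N; in level flight L = W.
Dynamic pressure q = 0.5 × 0.736 × 166² = 10140 Pa.
Required CL = L/(qS) = 1.6579×10^6/(10140·245) = 0.6673.
CD = 0.0254 + 0.0443 × 0.6673² = 0.04513.
L/D = CL/CD = 0.6673 / 0.04513 = 14.8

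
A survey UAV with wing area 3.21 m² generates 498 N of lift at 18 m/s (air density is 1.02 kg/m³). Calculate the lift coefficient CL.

CL = 0.939

From L = ½ρv²S·CL, rearranging gives CL = 2L/(ρv²S).
CL = 2 × 498 / (1.02 × 18² × 3.21) = 0.939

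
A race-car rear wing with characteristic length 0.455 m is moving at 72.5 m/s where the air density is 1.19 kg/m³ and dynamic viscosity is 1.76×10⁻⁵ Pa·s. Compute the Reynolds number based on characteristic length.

Re = ρ·v·c/μ = 1.19 × 72.5 × 0.455 / (1.76×10⁻⁵) = 2.23×10^6

Re = 2.23×10^6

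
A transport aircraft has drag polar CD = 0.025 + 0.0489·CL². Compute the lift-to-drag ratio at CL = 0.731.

L/D = 14.3

CD = 0.025 + 0.0489 × 0.731² = 0.05113
L/D = CL/CD = 0.731 / 0.05113 = 14.3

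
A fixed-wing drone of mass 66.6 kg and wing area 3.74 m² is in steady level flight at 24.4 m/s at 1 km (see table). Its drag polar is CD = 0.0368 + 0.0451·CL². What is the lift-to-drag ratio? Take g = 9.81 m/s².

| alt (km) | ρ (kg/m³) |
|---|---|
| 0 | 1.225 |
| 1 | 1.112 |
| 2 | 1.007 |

At 1 km, from the table: ρ = 1.112 kg/m³.
Level flight ⇒ L = W = m·g = 66.6 × 9.81 = 653.35 N.
Dynamic pressure q = 0.5 × 1.112 × 24.4² = 331 Pa.
CL = 2W/(ρv²S) = 2×653.35/(1.112×24.4²×3.74) = 0.5277.
CD = 0.0368 + 0.0451 × 0.5277² = 0.04936.
L/D = CL/CD = 0.5277 / 0.04936 = 10.7

L/D = 10.7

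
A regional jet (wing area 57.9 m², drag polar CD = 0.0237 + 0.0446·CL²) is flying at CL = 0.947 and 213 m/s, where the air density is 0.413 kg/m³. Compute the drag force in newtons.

D = 34600 N

CD = 0.0237 + 0.0446 × 0.947² = 0.0637
D = ½ρv²S·CD = ½ × 0.413 × 213² × 57.9 × 0.0637 = 34600 N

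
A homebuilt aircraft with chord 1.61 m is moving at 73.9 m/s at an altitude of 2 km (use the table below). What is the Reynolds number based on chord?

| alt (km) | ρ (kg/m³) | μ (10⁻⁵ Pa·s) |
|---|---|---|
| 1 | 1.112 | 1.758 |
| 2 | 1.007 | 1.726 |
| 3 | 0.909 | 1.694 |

At 2 km, from the table: ρ = 1.007 kg/m³, μ = 1.726×10⁻⁵ Pa·s.
Re = ρ·v·c/μ = 1.007 × 73.9 × 1.61 / (1.726×10⁻⁵) = 6.94×10^6

Re = 6.94×10^6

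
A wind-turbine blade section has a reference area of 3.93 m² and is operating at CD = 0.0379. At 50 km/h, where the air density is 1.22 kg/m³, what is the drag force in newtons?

Convert speed: v = 50 km/h ÷ 3.6 = 13.89 m/s.
D = ½ρv²S·CD = ½ × 1.22 × 13.89² × 3.93 × 0.0379 = 17.5 N

D = 17.5 N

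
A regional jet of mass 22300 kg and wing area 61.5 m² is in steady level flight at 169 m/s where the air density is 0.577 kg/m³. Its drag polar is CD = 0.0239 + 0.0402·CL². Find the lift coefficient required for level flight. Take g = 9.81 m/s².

CL = 0.432

Weight W = mg = 22300 × 9.81 = 2.1876×10^5 N; in level flight L = W.
Dynamic pressure q = 0.5 × 0.577 × 169² = 8240 Pa.
CL = W/(q·S) = 2.1876×10^5 / (8240 × 61.5) = 0.4317.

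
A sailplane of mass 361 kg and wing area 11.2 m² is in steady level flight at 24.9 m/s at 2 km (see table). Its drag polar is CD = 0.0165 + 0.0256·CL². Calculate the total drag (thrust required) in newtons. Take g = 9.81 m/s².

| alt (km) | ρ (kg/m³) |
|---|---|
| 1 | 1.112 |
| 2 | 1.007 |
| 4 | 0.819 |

At 2 km, from the table: ρ = 1.007 kg/m³.
Level flight ⇒ L = W = m·g = 361 × 9.81 = 3541.4 N.
Dynamic pressure q = 0.5 × 1.007 × 24.9² = 312.2 Pa.
Required CL = L/(qS) = 3541.4/(312.2·11.2) = 1.013.
CD = 0.0165 + 0.0256 × 1.013² = 0.04276.
D = q·S·CD = 312.2 × 11.2 × 0.04276 = 149.5 N

D = 150 N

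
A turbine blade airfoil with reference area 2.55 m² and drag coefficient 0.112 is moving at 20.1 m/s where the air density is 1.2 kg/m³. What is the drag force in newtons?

D = 69.2 N

Dynamic pressure q = ½ρv² = ½ × 1.2 × 20.1² = 242.4 Pa.
D = q·S·CD = 242.4 × 2.55 × 0.112 = 69.2 N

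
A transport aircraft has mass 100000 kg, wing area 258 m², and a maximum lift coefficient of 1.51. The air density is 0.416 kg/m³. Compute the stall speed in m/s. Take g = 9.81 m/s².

V_stall = 110 m/s

Weight W = mg = 100000 × 9.81 = 9.81×10^5 N.
From L = ½ρV²S·CL,max = W: V_stall = √(2W/(ρSCL,max)) = √(2·9.81×10^5/(0.416·258·1.51))
V_stall = √12110 = 110 m/s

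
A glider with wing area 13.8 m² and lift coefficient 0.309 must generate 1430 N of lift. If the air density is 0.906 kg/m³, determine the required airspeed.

v = 27.2 m/s

L = ½ρv²S·CL ⇒ v = √(2L/(ρ·S·CL))
v = √(2 × 1430 / (0.906 × 13.8 × 0.309)) = √740.3 = 27.2 m/s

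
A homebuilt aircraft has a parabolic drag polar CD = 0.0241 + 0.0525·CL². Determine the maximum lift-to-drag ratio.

For CD = CD0 + K·CL², (L/D)max occurs at CL* = √(CD0/K) and equals 1/(2√(K·CD0)).
(L/D)max = 1/(2√(0.0525 × 0.0241)) = 1/(2 × 0.03557) = 14.1

(L/D)max = 14.1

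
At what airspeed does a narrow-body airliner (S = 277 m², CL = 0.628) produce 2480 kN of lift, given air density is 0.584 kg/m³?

v = 221 m/s

L = ½ρv²S·CL ⇒ v = √(2L/(ρ·S·CL))
v = √(2 × 2.48×10^6 / (0.584 × 277 × 0.628)) = √48820 = 221 m/s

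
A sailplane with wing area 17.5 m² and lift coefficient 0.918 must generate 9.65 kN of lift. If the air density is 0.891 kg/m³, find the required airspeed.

v = 36.7 m/s

L = ½ρv²S·CL ⇒ v = √(2L/(ρ·S·CL))
v = √(2 × 9650 / (0.891 × 17.5 × 0.918)) = √1348 = 36.7 m/s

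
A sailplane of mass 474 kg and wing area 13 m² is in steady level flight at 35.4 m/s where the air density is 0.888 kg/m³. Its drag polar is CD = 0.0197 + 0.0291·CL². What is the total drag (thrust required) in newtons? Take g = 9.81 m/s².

Weight W = mg = 474 × 9.81 = 4649.9 N; in level flight L = W.
q = ½ρv² = ½ × 0.888 × 35.4² = 556.4 Pa.
CL = 2W/(ρv²S) = 2×4649.9/(0.888×35.4²×13) = 0.6429.
CD = 0.0197 + 0.0291 × 0.6429² = 0.03173.
D = q·S·CD = 556.4 × 13 × 0.03173 = 229.5 N

D = 229 N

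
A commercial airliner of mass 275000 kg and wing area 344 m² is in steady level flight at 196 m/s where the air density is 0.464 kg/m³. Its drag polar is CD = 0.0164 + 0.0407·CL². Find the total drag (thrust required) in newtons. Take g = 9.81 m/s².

D = 1.47×10^5 N

Level flight ⇒ L = W = m·g = 275000 × 9.81 = 2.6978×10^6 N.
q = ½ρv² = ½ × 0.464 × 196² = 8913 Pa.
CL = W/(q·S) = 2.6978×10^6 / (8913 × 344) = 0.8799.
CD = 0.0164 + 0.0407 × 0.8799² = 0.04791.
D = q·S·CD = 8913 × 344 × 0.04791 = 1.469×10^5 N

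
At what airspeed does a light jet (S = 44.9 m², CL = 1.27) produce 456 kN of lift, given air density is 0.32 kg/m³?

L = ½ρv²S·CL ⇒ v = √(2L/(ρ·S·CL))
v = √(2 × 4.56×10^5 / (0.32 × 44.9 × 1.27)) = √49980 = 224 m/s

v = 224 m/s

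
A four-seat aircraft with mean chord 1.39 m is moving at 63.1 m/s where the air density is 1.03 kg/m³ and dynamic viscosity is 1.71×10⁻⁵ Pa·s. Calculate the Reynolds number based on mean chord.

Re = ρ·v·c/μ = 1.03 × 63.1 × 1.39 / (1.71×10⁻⁵) = 5.28×10^6

Re = 5.28×10^6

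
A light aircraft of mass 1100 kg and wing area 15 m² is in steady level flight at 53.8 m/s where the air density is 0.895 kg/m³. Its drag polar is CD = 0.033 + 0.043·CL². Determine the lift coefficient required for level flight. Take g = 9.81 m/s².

CL = 0.555

Level flight ⇒ L = W = m·g = 1100 × 9.81 = 10791 N.
q = ½ρv² = ½ × 0.895 × 53.8² = 1295 Pa.
Required CL = L/(qS) = 10791/(1295·15) = 0.5554.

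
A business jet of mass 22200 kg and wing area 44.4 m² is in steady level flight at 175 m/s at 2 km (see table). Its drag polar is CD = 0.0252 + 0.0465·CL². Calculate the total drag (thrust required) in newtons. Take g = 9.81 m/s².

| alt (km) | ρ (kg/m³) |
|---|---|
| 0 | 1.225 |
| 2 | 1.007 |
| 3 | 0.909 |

D = 20500 N

At 2 km, from the table: ρ = 1.007 kg/m³.
Weight W = mg = 22200 × 9.81 = 2.1778×10^5 N; in level flight L = W.
q = ½ρv² = ½ × 1.007 × 175² = 15420 Pa.
CL = 2W/(ρv²S) = 2×2.1778×10^5/(1.007×175²×44.4) = 0.3181.
CD = 0.0252 + 0.0465 × 0.3181² = 0.02991.
D = q·S·CD = 15420 × 44.4 × 0.02991 = 20470 N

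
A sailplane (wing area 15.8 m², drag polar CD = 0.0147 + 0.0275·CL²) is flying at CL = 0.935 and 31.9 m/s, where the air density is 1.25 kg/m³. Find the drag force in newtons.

CD = 0.0147 + 0.0275 × 0.935² = 0.03874
D = ½ρv²S·CD = ½ × 1.25 × 31.9² × 15.8 × 0.03874 = 389 N

D = 389 N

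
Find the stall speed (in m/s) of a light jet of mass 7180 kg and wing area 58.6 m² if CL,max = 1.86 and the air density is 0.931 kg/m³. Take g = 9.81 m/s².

Weight W = mg = 7180 × 9.81 = 70440 N.
From L = ½ρV²S·CL,max = W: V_stall = √(2W/(ρSCL,max)) = √(2·70440/(0.931·58.6·1.86))
V_stall = √1388 = 37.3 m/s

V_stall = 37.3 m/s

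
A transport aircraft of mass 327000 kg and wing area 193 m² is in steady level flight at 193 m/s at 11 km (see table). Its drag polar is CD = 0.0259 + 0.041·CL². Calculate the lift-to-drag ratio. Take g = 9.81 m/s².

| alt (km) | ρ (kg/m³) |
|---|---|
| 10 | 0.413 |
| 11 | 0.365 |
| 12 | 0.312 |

At 11 km, from the table: ρ = 0.365 kg/m³.
In steady level flight, lift balances weight: W = mg = 327000 × 9.81 = 3.2079×10^6 N.
q = ½ρv² = ½ × 0.365 × 193² = 6798 Pa.
CL = W/(q·S) = 3.2079×10^6 / (6798 × 193) = 2.445.
CD = 0.0259 + 0.041 × 2.445² = 0.271.
L/D = CL/CD = 2.445 / 0.271 = 9.02

L/D = 9.02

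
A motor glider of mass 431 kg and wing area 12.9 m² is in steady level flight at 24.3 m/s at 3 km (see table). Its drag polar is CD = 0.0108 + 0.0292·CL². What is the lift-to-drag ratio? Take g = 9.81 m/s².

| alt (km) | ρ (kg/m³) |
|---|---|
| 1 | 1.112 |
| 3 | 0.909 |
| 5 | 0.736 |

At 3 km, from the table: ρ = 0.909 kg/m³.
In steady level flight, lift balances weight: W = mg = 431 × 9.81 = 4228.1 N.
q = ½ρv² = ½ × 0.909 × 24.3² = 268.4 Pa.
CL = 2W/(ρv²S) = 2×4228.1/(0.909×24.3²×12.9) = 1.221.
CD = 0.0108 + 0.0292 × 1.221² = 0.05435.
L/D = CL/CD = 1.221 / 0.05435 = 22.5

L/D = 22.5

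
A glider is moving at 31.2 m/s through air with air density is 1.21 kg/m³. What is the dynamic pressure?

q = ½ρv² = ½ × 1.21 × 31.2² = 589 Pa

q = 589 Pa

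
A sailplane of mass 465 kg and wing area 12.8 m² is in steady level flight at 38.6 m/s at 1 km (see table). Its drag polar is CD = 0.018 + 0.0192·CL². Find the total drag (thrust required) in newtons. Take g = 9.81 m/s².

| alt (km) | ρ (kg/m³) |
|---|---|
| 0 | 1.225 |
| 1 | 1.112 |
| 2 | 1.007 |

D = 229 N

At 1 km, from the table: ρ = 1.112 kg/m³.
Level flight ⇒ L = W = m·g = 465 × 9.81 = 4561.7 N.
Dynamic pressure q = 0.5 × 1.112 × 38.6² = 828.4 Pa.
Required CL = L/(qS) = 4561.7/(828.4·12.8) = 0.4302.
CD = 0.018 + 0.0192 × 0.4302² = 0.02155.
D = q·S·CD = 828.4 × 12.8 × 0.02155 = 228.5 N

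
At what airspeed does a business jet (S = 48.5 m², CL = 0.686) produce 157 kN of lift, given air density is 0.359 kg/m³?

v = 162 m/s

L = ½ρv²S·CL ⇒ v = √(2L/(ρ·S·CL))
v = √(2 × 1.57×10^5 / (0.359 × 48.5 × 0.686)) = √26290 = 162 m/s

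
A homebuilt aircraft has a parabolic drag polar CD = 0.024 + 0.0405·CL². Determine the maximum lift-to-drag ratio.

For CD = CD0 + K·CL², (L/D)max occurs at CL* = √(CD0/K) and equals 1/(2√(K·CD0)).
(L/D)max = 1/(2√(0.0405 × 0.024)) = 1/(2 × 0.03118) = 16

(L/D)max = 16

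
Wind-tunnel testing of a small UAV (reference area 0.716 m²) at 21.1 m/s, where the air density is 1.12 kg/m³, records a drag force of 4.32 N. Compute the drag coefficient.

CD = 0.0242

From D = ½ρv²S·CD, rearranging gives CD = 2D/(ρv²S).
CD = 2 × 4.32 / (1.12 × 21.1² × 0.716) = 0.0242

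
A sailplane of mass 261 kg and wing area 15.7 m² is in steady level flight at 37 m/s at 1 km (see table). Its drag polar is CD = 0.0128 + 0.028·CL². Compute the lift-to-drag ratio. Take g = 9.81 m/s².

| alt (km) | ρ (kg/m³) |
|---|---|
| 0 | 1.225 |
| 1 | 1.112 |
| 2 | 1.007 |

At 1 km, from the table: ρ = 1.112 kg/m³.
In steady level flight, lift balances weight: W = mg = 261 × 9.81 = 2560.4 N.
Dynamic pressure q = 0.5 × 1.112 × 37² = 761.2 Pa.
CL = W/(q·S) = 2560.4 / (761.2 × 15.7) = 0.2143.
CD = 0.0128 + 0.028 × 0.2143² = 0.01409.
L/D = CL/CD = 0.2143 / 0.01409 = 15.2

L/D = 15.2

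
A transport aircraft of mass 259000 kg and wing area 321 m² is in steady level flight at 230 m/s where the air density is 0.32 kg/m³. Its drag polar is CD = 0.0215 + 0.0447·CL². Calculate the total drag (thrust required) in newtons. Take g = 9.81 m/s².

In steady level flight, lift balances weight: W = mg = 259000 × 9.81 = 2.5408×10^6 N.
Dynamic pressure q = 0.5 × 0.32 × 230² = 8464 Pa.
Required CL = L/(qS) = 2.5408×10^6/(8464·321) = 0.9352.
CD = 0.0215 + 0.0447 × 0.9352² = 0.06059.
D = q·S·CD = 8464 × 321 × 0.06059 = 1.646×10^5 N

D = 1.65×10^5 N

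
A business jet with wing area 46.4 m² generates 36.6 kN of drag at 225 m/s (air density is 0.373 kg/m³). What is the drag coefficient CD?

CD = 0.0835

From D = ½ρv²S·CD, rearranging gives CD = 2D/(ρv²S).
CD = 2 × 36600 / (0.373 × 225² × 46.4) = 0.0835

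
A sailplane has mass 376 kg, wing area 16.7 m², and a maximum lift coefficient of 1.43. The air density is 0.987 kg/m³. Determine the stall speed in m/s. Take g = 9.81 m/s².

V_stall = 17.7 m/s

At stall, lift equals weight: L = W = m·g = 376 × 9.81 = 3689 N.
From L = ½ρV²S·CL,max = W: V_stall = √(2W/(ρSCL,max)) = √(2·3689/(0.987·16.7·1.43))
V_stall = √313 = 17.7 m/s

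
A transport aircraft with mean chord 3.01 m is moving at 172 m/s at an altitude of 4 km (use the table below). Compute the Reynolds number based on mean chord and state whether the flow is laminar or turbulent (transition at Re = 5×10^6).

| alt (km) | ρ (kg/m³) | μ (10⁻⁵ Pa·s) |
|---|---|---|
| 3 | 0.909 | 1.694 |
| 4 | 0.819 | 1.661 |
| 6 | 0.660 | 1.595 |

Re = 2.55×10^7 (turbulent)

At 4 km, from the table: ρ = 0.819 kg/m³, μ = 1.661×10⁻⁵ Pa·s.
Re = ρ·v·c/μ = 0.819 × 172 × 3.01 / (1.661×10⁻⁵) = 2.55×10^7
Since 2.55×10^7 > 5×10^6, the flow is turbulent.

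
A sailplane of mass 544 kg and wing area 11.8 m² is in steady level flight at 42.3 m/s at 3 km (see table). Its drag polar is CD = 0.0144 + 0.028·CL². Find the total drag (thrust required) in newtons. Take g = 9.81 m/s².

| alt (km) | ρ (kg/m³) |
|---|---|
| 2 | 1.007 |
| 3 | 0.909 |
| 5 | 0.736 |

D = 221 N

At 3 km, from the table: ρ = 0.909 kg/m³.
In steady level flight, lift balances weight: W = mg = 544 × 9.81 = 5336.6 N.
q = ½ρv² = ½ × 0.909 × 42.3² = 813.2 Pa.
CL = W/(q·S) = 5336.6 / (813.2 × 11.8) = 0.5561.
CD = 0.0144 + 0.028 × 0.5561² = 0.02306.
D = q·S·CD = 813.2 × 11.8 × 0.02306 = 221.3 N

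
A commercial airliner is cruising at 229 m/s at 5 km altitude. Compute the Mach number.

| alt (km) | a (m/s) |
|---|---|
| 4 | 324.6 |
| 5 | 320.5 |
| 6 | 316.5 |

At 5 km, from the table: a = 320.5 m/s.
M = v/a = 229 / 320.5 = 0.715

M = 0.715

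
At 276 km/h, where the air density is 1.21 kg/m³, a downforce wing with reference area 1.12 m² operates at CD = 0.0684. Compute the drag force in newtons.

D = 272 N

Convert speed: v = 276 km/h ÷ 3.6 = 76.67 m/s.
Dynamic pressure q = ½ρv² = ½ × 1.21 × 76.67² = 3556 Pa.
D = q·S·CD = 3556 × 1.12 × 0.0684 = 272 N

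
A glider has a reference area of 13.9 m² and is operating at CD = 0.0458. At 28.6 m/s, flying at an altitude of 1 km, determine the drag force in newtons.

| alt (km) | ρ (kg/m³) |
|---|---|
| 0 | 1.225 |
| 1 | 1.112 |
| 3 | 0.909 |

D = 290 N

At 1 km, from the table: ρ = 1.112 kg/m³.
Dynamic pressure q = ½ρv² = ½ × 1.112 × 28.6² = 454.8 Pa.
D = q·S·CD = 454.8 × 13.9 × 0.0458 = 290 N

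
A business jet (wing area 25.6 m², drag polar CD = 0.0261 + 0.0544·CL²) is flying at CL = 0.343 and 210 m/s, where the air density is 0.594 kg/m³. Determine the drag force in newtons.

D = 10900 N

CD = 0.0261 + 0.0544 × 0.343² = 0.0325
D = ½ρv²S·CD = ½ × 0.594 × 210² × 25.6 × 0.0325 = 10900 N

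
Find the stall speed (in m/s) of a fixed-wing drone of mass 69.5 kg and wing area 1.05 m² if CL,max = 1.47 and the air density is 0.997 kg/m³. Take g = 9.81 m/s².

Stall occurs when L = W at CL,max. W = mg = 69.5 × 9.81 = 681.8 N.
V_stall = √(2W/(ρ·S·CL,max)) = √(2 × 681.8 / (0.997 × 1.05 × 1.47))
V_stall = √886.1 = 29.8 m/s

V_stall = 29.8 m/s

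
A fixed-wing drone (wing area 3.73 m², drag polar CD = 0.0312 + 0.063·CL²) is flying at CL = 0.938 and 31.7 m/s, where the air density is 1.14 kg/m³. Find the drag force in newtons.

CD = 0.0312 + 0.063 × 0.938² = 0.08663
D = ½ρv²S·CD = ½ × 1.14 × 31.7² × 3.73 × 0.08663 = 185 N

D = 185 N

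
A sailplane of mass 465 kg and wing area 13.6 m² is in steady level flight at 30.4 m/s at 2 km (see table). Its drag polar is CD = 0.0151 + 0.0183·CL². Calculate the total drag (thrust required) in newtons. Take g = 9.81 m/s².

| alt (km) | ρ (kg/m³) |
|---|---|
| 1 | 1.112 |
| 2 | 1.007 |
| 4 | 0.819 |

D = 156 N

At 2 km, from the table: ρ = 1.007 kg/m³.
Weight W = mg = 465 × 9.81 = 4561.7 N; in level flight L = W.
q = ½ρv² = ½ × 1.007 × 30.4² = 465.3 Pa.
CL = 2W/(ρv²S) = 2×4561.7/(1.007×30.4²×13.6) = 0.7208.
CD = 0.0151 + 0.0183 × 0.7208² = 0.02461.
D = q·S·CD = 465.3 × 13.6 × 0.02461 = 155.7 N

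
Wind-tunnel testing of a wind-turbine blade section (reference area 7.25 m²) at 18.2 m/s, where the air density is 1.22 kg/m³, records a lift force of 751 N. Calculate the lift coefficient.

From L = ½ρv²S·CL, rearranging gives CL = 2L/(ρv²S).
CL = 2 × 751 / (1.22 × 18.2² × 7.25) = 0.513

CL = 0.513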